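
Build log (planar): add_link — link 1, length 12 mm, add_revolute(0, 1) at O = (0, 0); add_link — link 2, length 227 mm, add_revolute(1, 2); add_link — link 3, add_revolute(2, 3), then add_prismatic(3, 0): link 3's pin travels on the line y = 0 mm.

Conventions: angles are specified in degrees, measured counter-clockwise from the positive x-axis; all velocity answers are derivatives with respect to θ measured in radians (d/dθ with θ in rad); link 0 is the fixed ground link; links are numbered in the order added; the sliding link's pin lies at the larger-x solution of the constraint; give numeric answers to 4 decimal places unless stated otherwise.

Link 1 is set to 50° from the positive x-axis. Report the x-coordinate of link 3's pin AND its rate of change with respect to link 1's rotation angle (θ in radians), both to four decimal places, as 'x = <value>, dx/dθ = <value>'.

geometry: r = 12 mm, L = 227 mm, e = 0 mm
crank pin P = (r cos θ, r sin θ) = (7.713451, 9.192533)
h = r sin θ − e = 9.192533 − 0 = 9.192533
x = r cos θ + √(L² − h²) = 7.713451 + 226.813794 = 234.527246
dx/dθ = −r sin θ − h·r cos θ/√(L² − h²) (θ in radians; h = 9.192533) = -9.505152

x = 234.5272, dx/dθ = -9.5052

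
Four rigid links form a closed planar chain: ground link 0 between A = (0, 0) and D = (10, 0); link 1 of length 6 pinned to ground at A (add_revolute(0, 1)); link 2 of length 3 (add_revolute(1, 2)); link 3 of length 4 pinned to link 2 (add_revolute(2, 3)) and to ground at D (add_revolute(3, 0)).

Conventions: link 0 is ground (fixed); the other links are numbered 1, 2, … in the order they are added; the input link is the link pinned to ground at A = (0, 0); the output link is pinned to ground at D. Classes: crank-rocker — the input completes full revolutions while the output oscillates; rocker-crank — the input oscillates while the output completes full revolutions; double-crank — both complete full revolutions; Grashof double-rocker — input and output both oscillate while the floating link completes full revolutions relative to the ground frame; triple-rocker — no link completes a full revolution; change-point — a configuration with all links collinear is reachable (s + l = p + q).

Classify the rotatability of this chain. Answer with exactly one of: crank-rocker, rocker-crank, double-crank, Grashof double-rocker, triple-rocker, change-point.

lengths: ground=10, input=6, coupler=3, output=4
sorted: s=3 (shortest), l=10 (longest), p+q=10
s + l = 13 vs p + q = 10
s + l > p + q → non-Grashof → no link fully rotates → triple-rocker

triple-rocker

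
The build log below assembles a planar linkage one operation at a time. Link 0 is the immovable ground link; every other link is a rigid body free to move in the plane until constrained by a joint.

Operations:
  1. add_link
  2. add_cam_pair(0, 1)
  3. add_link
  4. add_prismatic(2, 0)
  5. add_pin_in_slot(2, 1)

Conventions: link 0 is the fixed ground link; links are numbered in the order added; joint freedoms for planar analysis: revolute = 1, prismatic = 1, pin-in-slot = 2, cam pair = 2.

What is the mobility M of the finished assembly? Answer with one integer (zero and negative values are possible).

(L,J1,J2)=(1,0,0); link0 fixed
link1: (2,0,0)
C 0-1 [J2]: (2,0,1)
link2: (3,0,1)
P 2-0 [J1]: (3,1,1)
PS 2-1 [J2]: (3,1,2)
Grübler: 3·2 − 2·1 − 2 = 2

M = 2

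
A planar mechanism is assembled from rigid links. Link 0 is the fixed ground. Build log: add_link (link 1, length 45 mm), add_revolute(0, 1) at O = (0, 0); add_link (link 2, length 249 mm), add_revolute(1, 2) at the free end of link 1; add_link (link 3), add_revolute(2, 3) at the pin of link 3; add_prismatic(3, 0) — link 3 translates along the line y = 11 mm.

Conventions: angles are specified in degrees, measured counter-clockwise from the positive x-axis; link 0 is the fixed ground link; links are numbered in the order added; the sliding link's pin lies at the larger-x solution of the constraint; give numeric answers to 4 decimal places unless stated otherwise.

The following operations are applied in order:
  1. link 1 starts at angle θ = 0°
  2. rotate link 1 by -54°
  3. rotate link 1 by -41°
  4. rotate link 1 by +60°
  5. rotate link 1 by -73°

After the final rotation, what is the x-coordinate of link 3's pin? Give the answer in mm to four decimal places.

geometry: r = 45 mm, L = 249 mm, e = 11 mm; θ starts at 0°
rotate link 1 by -54°: θ ← 0° -54° = -54°
rotate link 1 by -41°: θ ← -54° -41° = -95°
rotate link 1 by +60°: θ ← -95° +60° = -35°
rotate link 1 by -73°: θ ← -35° -73° = -108°
crank pin P = (r cos θ, r sin θ) = (-13.905765, -42.797543)
h = r sin θ − e = -42.797543 − 11 = -53.797543
x = r cos θ + √(L² − h²) = -13.905765 + 243.118951 = 229.213186

229.2132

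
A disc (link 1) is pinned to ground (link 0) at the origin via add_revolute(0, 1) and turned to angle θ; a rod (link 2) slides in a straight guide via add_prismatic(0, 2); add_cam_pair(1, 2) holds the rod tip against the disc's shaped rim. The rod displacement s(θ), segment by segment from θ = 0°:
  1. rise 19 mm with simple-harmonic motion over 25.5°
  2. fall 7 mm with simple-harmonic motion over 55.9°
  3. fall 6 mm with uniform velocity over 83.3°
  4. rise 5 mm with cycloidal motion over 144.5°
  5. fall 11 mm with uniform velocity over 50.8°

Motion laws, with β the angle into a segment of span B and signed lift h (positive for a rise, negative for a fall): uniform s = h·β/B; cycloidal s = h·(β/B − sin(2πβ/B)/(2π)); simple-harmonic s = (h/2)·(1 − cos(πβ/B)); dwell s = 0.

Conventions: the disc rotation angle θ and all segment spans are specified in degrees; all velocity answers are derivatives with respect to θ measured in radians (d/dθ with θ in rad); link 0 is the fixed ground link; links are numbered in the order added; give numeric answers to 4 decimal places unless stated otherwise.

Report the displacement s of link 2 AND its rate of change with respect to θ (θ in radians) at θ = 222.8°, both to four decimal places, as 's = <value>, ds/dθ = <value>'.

segment 1 (0° to 25.5°, simple-harmonic, h = 19) is passed completely: s = 0.0000 + (19) = 19.0000
segment 2 (25.5° to 81.4°, simple-harmonic, h = -7) is passed completely: s = 19.0000 + (-7) = 12.0000
segment 3 (81.4° to 164.7°, uniform, h = -6) is passed completely: s = 12.0000 + (-6) = 6.0000
θ = 222.8° falls in segment 4 (164.7° to 309.2°, cycloidal, h = 5): β = 222.8 − 164.7 = 58.1°, B = 144.5°; Δs = 5·(0.4021 − sin(2π·0.4021)/(2π)) = 1.5511; s = 6.0000 + 1.5511 = 7.5511
velocity in seg [164.7°–309.2°] (cycloidal), θ in radians: β = 58.1° = 1.0140 rad, B = 144.5° = 2.5220 rad; ds/dθ = (h/B)(1 − cos(2πβ/B)) = (5/2.5220)(1 − cos(2π·0.4021)) = 3.601536 mm/rad

s = 7.5511, ds/dθ = 3.6015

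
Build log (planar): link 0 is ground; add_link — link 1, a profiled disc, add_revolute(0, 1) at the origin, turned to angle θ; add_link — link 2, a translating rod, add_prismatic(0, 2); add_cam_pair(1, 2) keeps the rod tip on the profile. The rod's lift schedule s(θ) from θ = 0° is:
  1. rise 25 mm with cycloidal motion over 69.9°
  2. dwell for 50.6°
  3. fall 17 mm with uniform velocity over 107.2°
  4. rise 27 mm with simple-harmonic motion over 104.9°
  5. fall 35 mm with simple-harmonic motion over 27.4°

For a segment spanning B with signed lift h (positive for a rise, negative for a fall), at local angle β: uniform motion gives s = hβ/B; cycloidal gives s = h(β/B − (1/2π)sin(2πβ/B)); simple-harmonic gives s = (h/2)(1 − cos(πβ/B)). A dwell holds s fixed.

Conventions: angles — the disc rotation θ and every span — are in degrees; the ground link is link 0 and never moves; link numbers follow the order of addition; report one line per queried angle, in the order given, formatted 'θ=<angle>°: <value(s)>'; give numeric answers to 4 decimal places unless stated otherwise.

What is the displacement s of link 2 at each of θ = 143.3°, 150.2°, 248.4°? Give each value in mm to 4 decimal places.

seg 1 [0°–69.9°] cycloidal, h=25: full span → s += 25 → s = 25.0000
seg 2 [69.9°–120.5°] dwell: s stays 25.0000
seg 3 [120.5°–227.7°] uniform, h=-17: θ=143.3° here. β=22.8, B=107.2. -17·22.8/107.2 = -3.6157 → s = 21.3843
seg 3 [120.5°–227.7°] uniform, h=-17: θ=150.2° here. β=29.7, B=107.2. -17·29.7/107.2 = -4.7099 → s = 20.2901
seg 3 [120.5°–227.7°] uniform, h=-17: full span → s += -17 → s = 8.0000
seg 4 [227.7°–332.6°] simple-harmonic, h=27: θ=248.4° here. β=20.7, B=104.9. 27/2·(1 − cos(π·0.1973)) = 2.5121 → s = 10.5121

θ=143.3°: 21.3843
θ=150.2°: 20.2901
θ=248.4°: 10.5121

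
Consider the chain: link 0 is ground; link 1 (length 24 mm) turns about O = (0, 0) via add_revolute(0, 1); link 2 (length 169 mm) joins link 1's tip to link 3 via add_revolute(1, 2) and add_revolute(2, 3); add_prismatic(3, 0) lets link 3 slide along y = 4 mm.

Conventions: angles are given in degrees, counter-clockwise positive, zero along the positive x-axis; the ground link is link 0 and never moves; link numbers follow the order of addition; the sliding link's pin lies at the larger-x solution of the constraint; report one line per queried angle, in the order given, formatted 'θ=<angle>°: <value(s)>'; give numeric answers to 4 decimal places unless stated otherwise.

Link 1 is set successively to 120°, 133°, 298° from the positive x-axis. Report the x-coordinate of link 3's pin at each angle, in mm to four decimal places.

geometry: r = 24 mm, L = 169 mm, e = 4 mm
θ=120°: crank pin P = (r cos θ, r sin θ) = (-12.000000, 20.784610)
θ=120°: h = r sin θ − e = 20.784610 − 4 = 16.784610
θ=120°: x = r cos θ + √(L² − h²) = -12.000000 + 168.164434 = 156.164434
θ=133°: crank pin P = (r cos θ, r sin θ) = (-16.367961, 17.552489)
θ=133°: h = r sin θ − e = 17.552489 − 4 = 13.552489
θ=133°: x = r cos θ + √(L² − h²) = -16.367961 + 168.455721 = 152.087761
θ=298°: crank pin P = (r cos θ, r sin θ) = (11.267318, -21.190742)
θ=298°: h = r sin θ − e = -21.190742 − 4 = -25.190742
θ=298°: x = r cos θ + √(L² − h²) = 11.267318 + 167.112018 = 178.379335

θ=120°: 156.1644
θ=133°: 152.0878
θ=298°: 178.3793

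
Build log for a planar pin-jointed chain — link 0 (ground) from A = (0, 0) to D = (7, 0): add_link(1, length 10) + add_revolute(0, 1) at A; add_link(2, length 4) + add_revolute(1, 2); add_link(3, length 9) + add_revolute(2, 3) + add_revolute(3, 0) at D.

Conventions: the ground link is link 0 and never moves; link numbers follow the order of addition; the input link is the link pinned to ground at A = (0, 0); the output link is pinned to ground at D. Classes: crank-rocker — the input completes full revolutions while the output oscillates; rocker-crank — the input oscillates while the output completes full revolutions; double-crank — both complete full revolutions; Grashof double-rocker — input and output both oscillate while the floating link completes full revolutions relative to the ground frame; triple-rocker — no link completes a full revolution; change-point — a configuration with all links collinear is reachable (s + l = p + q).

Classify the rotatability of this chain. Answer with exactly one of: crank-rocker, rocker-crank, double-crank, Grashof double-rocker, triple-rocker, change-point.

lengths: ground=7, input=10, coupler=4, output=9
sorted: s=4 (shortest), l=10 (longest), p+q=16
s + l = 14 vs p + q = 16
s + l < p + q (Grashof) with shortest = coupler link → Grashof double-rocker

Grashof double-rocker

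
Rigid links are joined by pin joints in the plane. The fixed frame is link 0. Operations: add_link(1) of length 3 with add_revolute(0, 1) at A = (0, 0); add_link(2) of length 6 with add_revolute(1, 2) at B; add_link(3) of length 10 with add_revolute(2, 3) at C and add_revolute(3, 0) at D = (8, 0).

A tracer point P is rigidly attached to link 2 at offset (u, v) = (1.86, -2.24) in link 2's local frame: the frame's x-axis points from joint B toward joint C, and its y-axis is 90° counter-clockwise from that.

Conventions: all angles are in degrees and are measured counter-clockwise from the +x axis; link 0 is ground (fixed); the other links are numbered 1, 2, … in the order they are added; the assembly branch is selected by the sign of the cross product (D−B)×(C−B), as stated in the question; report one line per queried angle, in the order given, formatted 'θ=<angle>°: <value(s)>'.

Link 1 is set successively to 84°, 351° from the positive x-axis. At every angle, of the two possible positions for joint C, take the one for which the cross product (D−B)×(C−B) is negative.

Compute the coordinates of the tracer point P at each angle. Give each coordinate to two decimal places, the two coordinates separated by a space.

A=(0,0), D=(8.00,0)
θ=84°: B = A + 3.00·(cos84°, sin84°) = (0.3136, 2.9836)
θ=84°: |BD| = 8.2452
θ=84°: circle(B,6.00) ∩ circle(D,10.00): a=0.2415, h=5.9951
θ=84°:   candidates: C₊=(2.7081,8.4850) cross=49.431; C₋=(-1.6306,-2.6927) cross=-49.431
θ=84°:   branch - wants cross < 0 → take C=(-1.6306,-2.6927) (cross=-49.431)
θ=84°: ex = (C−B)/|BC| = (-0.3240,-0.9460); ey = (0.9460,-0.3240)
θ=84°: P = B + 1.86·ex + -2.24·ey = (-2.4083,1.9498)
θ=351°: B = A + 3.00·(cos351°, sin351°) = (2.9631, -0.4693)
θ=351°: |BD| = 5.0588
θ=351°: circle(B,6.00) ∩ circle(D,10.00): a=-3.7963, h=4.6463
θ=351°:   candidates: C₊=(-1.2479,3.8048) cross=23.504; C₋=(-0.3858,-5.4478) cross=-23.504
θ=351°:   branch - wants cross < 0 → take C=(-0.3858,-5.4478) (cross=-23.504)
θ=351°: ex = (C−B)/|BC| = (-0.5581,-0.8297); ey = (0.8297,-0.5581)
θ=351°: P = B + 1.86·ex + -2.24·ey = (0.0663,-0.7624)

θ=84°: -2.41 1.95
θ=351°: 0.07 -0.76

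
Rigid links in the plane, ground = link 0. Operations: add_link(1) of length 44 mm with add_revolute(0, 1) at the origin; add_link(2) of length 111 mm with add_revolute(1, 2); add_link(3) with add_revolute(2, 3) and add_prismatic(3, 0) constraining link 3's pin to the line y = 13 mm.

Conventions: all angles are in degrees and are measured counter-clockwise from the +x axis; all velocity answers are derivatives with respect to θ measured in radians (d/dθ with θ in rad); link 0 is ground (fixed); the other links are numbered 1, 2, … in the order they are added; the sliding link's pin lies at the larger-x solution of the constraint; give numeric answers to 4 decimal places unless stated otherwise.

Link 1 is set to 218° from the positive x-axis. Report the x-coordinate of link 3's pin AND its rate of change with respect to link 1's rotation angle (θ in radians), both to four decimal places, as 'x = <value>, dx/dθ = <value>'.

geometry: r = 44 mm, L = 111 mm, e = 13 mm
crank pin P = (r cos θ, r sin θ) = (-34.672473, -27.089105)
h = r sin θ − e = -27.089105 − 13 = -40.089105
x = r cos θ + √(L² − h²) = -34.672473 + 103.507795 = 68.835322
dx/dθ = −r sin θ − h·r cos θ/√(L² − h²) (θ in radians; h = -40.089105) = 13.660277

x = 68.8353, dx/dθ = 13.6603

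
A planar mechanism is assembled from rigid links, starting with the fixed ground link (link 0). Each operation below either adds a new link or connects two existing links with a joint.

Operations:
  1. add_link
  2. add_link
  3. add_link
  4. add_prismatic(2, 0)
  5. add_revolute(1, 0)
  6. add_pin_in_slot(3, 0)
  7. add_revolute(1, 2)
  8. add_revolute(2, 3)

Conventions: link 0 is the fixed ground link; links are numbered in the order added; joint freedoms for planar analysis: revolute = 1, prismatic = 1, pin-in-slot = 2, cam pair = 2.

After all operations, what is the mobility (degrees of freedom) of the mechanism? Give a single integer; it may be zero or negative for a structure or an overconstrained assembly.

ground; <1,0,0>
#1 <2,0,0>
#2 <3,0,0>
#3 <4,0,0>
P:2↔0 J1 <4,1,0>
R:1↔0 J1 <4,2,0>
PS:3↔0 J2 <4,2,1>
R:1↔2 J1 <4,3,1>
R:2↔3 J1 <4,4,1>
3×3 − 2×4 − 1×1 = 0

M = 0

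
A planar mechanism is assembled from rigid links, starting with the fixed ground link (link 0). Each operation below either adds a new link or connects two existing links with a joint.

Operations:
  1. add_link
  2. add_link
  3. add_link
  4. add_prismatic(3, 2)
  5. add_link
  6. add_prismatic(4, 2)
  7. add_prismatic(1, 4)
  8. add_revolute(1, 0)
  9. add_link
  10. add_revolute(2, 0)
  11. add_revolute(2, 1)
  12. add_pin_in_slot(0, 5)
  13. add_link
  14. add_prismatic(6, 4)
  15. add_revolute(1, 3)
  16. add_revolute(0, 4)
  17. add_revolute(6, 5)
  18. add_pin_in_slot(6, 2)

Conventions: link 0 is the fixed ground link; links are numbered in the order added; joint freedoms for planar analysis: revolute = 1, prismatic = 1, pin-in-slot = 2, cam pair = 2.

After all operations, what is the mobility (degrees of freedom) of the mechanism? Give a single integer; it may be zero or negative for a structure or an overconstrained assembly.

L=1 J1=0 J2=0
add link → L=2 J1=0 J2=0
add link → L=3 J1=0 J2=0
add link → L=4 J1=0 J2=0
P@3,2 dof=1 J1 → L=4 J1=1 J2=0
add link → L=5 J1=1 J2=0
P@4,2 dof=1 J1 → L=5 J1=2 J2=0
P@1,4 dof=1 J1 → L=5 J1=3 J2=0
R@1,0 dof=1 J1 → L=5 J1=4 J2=0
add link → L=6 J1=4 J2=0
R@2,0 dof=1 J1 → L=6 J1=5 J2=0
R@2,1 dof=1 J1 → L=6 J1=6 J2=0
PS@0,5 dof=2 J2 → L=6 J1=6 J2=1
add link → L=7 J1=6 J2=1
P@6,4 dof=1 J1 → L=7 J1=7 J2=1
R@1,3 dof=1 J1 → L=7 J1=8 J2=1
R@0,4 dof=1 J1 → L=7 J1=9 J2=1
R@6,5 dof=1 J1 → L=7 J1=10 J2=1
PS@6,2 dof=2 J2 → L=7 J1=10 J2=2
M=3(L−1)−2J1−J2=3·6−2·10−2=-4

M = -4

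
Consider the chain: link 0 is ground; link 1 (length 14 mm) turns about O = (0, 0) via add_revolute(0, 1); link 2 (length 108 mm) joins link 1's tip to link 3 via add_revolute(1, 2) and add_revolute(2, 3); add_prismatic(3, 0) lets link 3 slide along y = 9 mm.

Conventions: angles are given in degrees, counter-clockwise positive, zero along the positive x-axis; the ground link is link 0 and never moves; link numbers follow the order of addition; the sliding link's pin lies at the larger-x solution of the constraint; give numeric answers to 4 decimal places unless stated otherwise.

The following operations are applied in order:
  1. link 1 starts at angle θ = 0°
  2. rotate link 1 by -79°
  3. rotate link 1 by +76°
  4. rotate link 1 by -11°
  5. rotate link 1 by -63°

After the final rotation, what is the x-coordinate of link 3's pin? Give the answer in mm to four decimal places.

geometry: r = 14 mm, L = 108 mm, e = 9 mm; θ starts at 0°
rotate link 1 by -79°: θ ← 0° -79° = -79°
rotate link 1 by +76°: θ ← -79° +76° = -3°
rotate link 1 by -11°: θ ← -3° -11° = -14°
rotate link 1 by -63°: θ ← -14° -63° = -77°
crank pin P = (r cos θ, r sin θ) = (3.149315, -13.641181)
h = r sin θ − e = -13.641181 − 9 = -22.641181
x = r cos θ + √(L² − h²) = 3.149315 + 105.600080 = 108.749395

108.7494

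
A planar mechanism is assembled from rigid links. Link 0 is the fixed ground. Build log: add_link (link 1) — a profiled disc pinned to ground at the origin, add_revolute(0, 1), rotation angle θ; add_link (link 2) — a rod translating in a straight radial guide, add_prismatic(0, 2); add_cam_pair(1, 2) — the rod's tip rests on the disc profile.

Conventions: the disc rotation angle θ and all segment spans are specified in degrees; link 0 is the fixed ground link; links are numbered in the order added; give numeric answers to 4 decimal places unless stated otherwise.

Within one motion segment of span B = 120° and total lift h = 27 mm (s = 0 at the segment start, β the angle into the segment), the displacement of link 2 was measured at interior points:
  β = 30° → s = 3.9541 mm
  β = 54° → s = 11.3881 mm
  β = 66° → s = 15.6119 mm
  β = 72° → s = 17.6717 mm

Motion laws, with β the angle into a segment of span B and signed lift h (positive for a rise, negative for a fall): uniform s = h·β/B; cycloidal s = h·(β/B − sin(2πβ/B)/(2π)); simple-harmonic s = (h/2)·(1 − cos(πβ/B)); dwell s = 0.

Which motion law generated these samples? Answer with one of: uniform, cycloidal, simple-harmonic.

candidates at β/B = r: uniform s = h·r (linear in β); cycloidal s = h·(r − sin(2πr)/(2π)); simple-harmonic s = (h/2)(1 − cos(πr))
β=30°: printed 3.9541 | uniform 6.7500, cycloidal 2.4528, simple-harmonic 3.9541
β=54°: printed 11.3881 | uniform 12.1500, cycloidal 10.8221, simple-harmonic 11.3881
β=66°: printed 15.6119 | uniform 14.8500, cycloidal 16.1779, simple-harmonic 15.6119
β=72°: printed 17.6717 | uniform 16.2000, cycloidal 18.7258, simple-harmonic 17.6717
only one law matches every sample → simple-harmonic

simple-harmonic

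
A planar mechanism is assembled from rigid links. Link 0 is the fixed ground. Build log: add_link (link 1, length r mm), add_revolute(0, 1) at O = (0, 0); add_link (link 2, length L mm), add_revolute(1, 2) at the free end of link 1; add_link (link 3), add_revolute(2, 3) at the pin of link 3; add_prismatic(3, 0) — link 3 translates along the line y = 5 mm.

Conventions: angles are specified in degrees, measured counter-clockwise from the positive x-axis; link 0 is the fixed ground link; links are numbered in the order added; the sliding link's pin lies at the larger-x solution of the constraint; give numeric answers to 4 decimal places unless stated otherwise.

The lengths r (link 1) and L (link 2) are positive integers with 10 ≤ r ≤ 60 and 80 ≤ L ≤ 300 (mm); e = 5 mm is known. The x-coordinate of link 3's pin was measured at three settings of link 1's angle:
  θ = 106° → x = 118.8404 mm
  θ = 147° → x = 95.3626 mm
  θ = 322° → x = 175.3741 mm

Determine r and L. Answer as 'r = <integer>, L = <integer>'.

constraint per measurement: (x − r cos θ)² + (r sin θ − e)² = L²
subtracting the θ₁ and θ₂ equations cancels the r² and L² terms:
r = (x₁² − x₂²) / (2[(x₁cos θ₁ + e sin θ₁) − (x₂cos θ₂ + e sin θ₂)]) = 51.0000 → r = 51
L² = (x₁ − r cos θ₁)² + (r sin θ₁ − e)² = 19599.9963 → L = 140.0000 → L = 140
check at θ₃=322°: x = 175.3741 (printed 175.3741) ✓

r = 51, L = 140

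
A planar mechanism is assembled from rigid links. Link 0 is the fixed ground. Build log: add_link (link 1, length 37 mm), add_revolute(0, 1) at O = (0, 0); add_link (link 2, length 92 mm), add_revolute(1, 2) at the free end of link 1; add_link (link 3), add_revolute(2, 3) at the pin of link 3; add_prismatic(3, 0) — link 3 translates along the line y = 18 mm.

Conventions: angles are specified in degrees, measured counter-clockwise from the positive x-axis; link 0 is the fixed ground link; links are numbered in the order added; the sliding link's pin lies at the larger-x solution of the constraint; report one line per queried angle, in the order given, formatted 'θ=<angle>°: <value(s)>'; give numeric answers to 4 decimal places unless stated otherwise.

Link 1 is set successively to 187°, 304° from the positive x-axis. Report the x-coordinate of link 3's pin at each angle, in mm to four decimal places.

geometry: r = 37 mm, L = 92 mm, e = 18 mm
θ=187°: crank pin P = (r cos θ, r sin θ) = (-36.724208, -4.509166)
θ=187°: h = r sin θ − e = -4.509166 − 18 = -22.509166
θ=187°: x = r cos θ + √(L² − h²) = -36.724208 + 89.203909 = 52.479702
θ=304°: crank pin P = (r cos θ, r sin θ) = (20.690137, -30.674390)
θ=304°: h = r sin θ − e = -30.674390 − 18 = -48.674390
θ=304°: x = r cos θ + √(L² − h²) = 20.690137 + 78.069224 = 98.759361

θ=187°: 52.4797
θ=304°: 98.7594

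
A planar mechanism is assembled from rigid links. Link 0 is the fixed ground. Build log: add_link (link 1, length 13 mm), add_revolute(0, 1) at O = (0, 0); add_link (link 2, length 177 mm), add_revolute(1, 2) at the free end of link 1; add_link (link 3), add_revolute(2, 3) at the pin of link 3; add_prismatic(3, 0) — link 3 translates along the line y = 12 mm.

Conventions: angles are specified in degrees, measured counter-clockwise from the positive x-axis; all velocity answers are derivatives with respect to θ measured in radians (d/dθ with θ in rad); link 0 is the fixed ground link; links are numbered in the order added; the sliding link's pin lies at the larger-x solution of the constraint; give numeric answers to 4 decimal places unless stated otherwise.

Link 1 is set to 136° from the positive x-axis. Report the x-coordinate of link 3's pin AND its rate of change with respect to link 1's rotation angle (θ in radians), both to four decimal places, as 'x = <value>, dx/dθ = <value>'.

geometry: r = 13 mm, L = 177 mm, e = 12 mm
crank pin P = (r cos θ, r sin θ) = (-9.351417, 9.030559)
h = r sin θ − e = 9.030559 − 12 = -2.969441
x = r cos θ + √(L² − h²) = -9.351417 + 176.975090 = 167.623672
dx/dθ = −r sin θ − h·r cos θ/√(L² − h²) (θ in radians; h = -2.969441) = -9.187465

x = 167.6237, dx/dθ = -9.1875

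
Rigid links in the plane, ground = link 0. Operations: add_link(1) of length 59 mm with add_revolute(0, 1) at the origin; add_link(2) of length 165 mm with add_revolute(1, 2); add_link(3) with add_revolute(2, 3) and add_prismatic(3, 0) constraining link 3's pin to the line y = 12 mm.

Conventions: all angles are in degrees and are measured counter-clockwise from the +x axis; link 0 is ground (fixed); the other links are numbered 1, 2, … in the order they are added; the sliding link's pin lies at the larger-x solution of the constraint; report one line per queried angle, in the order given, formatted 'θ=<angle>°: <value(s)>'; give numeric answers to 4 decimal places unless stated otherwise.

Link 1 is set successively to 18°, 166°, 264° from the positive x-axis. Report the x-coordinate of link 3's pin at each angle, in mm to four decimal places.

geometry: r = 59 mm, L = 165 mm, e = 12 mm
θ=18°: crank pin P = (r cos θ, r sin θ) = (56.112334, 18.232003)
θ=18°: h = r sin θ − e = 18.232003 − 12 = 6.232003
θ=18°: x = r cos θ + √(L² − h²) = 56.112334 + 164.882268 = 220.994602
θ=166°: crank pin P = (r cos θ, r sin θ) = (-57.247448, 14.273392)
θ=166°: h = r sin θ − e = 14.273392 − 12 = 2.273392
θ=166°: x = r cos θ + √(L² − h²) = -57.247448 + 164.984338 = 107.736890
θ=264°: crank pin P = (r cos θ, r sin θ) = (-6.167179, -58.676792)
θ=264°: h = r sin θ − e = -58.676792 − 12 = -70.676792
θ=264°: x = r cos θ + √(L² − h²) = -6.167179 + 149.096583 = 142.929404

θ=18°: 220.9946
θ=166°: 107.7369
θ=264°: 142.9294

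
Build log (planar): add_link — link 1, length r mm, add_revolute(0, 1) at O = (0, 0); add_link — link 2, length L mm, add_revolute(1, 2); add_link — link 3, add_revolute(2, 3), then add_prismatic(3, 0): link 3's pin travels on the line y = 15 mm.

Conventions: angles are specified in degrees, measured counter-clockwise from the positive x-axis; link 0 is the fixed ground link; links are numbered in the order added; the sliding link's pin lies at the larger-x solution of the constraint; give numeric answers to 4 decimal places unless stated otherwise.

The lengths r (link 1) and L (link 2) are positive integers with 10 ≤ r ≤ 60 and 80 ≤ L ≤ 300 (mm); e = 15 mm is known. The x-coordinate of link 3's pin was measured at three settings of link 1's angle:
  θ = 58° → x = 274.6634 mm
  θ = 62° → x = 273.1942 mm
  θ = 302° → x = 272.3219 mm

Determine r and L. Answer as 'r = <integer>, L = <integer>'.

constraint per measurement: (x − r cos θ)² + (r sin θ − e)² = L²
subtracting the θ₁ and θ₂ equations cancels the r² and L² terms:
r = (x₁² − x₂²) / (2[(x₁cos θ₁ + e sin θ₁) − (x₂cos θ₂ + e sin θ₂)]) = 24.0000 → r = 24
L² = (x₁ − r cos θ₁)² + (r sin θ₁ − e)² = 68644.0162 → L = 262.0000 → L = 262
check at θ₃=302°: x = 272.3219 (printed 272.3219) ✓

r = 24, L = 262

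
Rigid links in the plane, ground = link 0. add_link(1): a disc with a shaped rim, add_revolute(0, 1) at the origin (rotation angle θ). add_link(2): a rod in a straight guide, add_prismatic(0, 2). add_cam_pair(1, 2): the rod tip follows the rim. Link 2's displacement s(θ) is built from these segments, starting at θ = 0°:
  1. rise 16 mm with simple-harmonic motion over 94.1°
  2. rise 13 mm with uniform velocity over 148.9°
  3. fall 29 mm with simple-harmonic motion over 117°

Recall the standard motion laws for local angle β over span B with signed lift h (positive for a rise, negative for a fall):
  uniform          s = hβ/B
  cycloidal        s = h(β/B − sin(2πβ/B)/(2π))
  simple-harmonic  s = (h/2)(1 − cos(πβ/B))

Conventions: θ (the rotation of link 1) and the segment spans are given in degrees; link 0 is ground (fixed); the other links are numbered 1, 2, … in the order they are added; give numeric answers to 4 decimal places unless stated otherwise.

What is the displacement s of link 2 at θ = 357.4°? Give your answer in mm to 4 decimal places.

segment 1 (0° to 94.1°, simple-harmonic, h = 16) is passed completely: s = 0.0000 + (16) = 16.0000
segment 2 (94.1° to 243°, uniform, h = 13) is passed completely: s = 16.0000 + (13) = 29.0000
θ = 357.4° falls in segment 3 (243° to 360°, simple-harmonic, h = -29): β = 357.4 − 243 = 114.4°, B = 117°; Δs = -29/2·(1 − cos(π·0.9778)) = -28.9647; s = 29.0000 − 28.9647 = 0.0353

0.0353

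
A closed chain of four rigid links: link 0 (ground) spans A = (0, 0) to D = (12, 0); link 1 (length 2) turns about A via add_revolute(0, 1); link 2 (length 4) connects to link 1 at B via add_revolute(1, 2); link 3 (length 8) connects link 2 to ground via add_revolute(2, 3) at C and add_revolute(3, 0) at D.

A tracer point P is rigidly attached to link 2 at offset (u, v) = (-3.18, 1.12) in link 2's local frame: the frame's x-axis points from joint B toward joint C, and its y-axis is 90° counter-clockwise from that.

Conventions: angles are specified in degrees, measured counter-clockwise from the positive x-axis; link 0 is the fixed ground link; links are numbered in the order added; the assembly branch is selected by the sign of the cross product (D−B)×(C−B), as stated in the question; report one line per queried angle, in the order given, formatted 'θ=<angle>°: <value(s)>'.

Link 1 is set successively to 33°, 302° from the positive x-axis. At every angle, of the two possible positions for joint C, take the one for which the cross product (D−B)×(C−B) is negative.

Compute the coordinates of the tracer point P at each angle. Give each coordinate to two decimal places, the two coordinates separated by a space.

A=(0,0), D=(12.00,0)
θ=33°: B = A + 2.00·(cos33°, sin33°) = (1.6773, 1.0893)
θ=33°: |BD| = 10.3800
θ=33°: circle(B,4.00) ∩ circle(D,8.00): a=2.8778, h=2.7781
θ=33°:   candidates: C₊=(4.8308,3.5501) cross=28.837; C₋=(4.2478,-1.9755) cross=-28.837
θ=33°:   branch - wants cross < 0 → take C=(4.2478,-1.9755) (cross=-28.837)
θ=33°: ex = (C−B)/|BC| = (0.6426,-0.7662); ey = (0.7662,0.6426)
θ=33°: P = B + -3.18·ex + 1.12·ey = (0.4920,4.2455)
θ=302°: B = A + 2.00·(cos302°, sin302°) = (1.0598, -1.6961)
θ=302°: |BD| = 11.0709
θ=302°: circle(B,4.00) ∩ circle(D,8.00): a=3.3676, h=2.1586
θ=302°:   candidates: C₊=(4.0570,0.9529) cross=23.897; C₋=(4.7184,-3.3133) cross=-23.897
θ=302°:   branch - wants cross < 0 → take C=(4.7184,-3.3133) (cross=-23.897)
θ=302°: ex = (C−B)/|BC| = (0.9146,-0.4043); ey = (0.4043,0.9146)
θ=302°: P = B + -3.18·ex + 1.12·ey = (-1.3959,0.6139)

θ=33°: 0.49 4.25
θ=302°: -1.40 0.61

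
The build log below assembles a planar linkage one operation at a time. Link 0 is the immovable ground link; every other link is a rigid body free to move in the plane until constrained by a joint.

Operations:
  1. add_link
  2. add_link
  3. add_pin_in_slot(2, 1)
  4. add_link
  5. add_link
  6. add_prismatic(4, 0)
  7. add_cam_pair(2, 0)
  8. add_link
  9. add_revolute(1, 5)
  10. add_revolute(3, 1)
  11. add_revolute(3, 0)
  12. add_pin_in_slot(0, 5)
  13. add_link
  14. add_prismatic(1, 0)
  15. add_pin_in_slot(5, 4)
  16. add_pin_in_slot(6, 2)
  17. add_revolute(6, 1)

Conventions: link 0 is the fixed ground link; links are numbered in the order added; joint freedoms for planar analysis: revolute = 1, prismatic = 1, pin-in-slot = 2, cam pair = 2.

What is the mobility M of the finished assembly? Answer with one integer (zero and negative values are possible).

L=1 J1=0 J2=0
add link → L=2 J1=0 J2=0
add link → L=3 J1=0 J2=0
PS@2,1 dof=2 J2 → L=3 J1=0 J2=1
add link → L=4 J1=0 J2=1
add link → L=5 J1=0 J2=1
P@4,0 dof=1 J1 → L=5 J1=1 J2=1
C@2,0 dof=2 J2 → L=5 J1=1 J2=2
add link → L=6 J1=1 J2=2
R@1,5 dof=1 J1 → L=6 J1=2 J2=2
R@3,1 dof=1 J1 → L=6 J1=3 J2=2
R@3,0 dof=1 J1 → L=6 J1=4 J2=2
PS@0,5 dof=2 J2 → L=6 J1=4 J2=3
add link → L=7 J1=4 J2=3
P@1,0 dof=1 J1 → L=7 J1=5 J2=3
PS@5,4 dof=2 J2 → L=7 J1=5 J2=4
PS@6,2 dof=2 J2 → L=7 J1=5 J2=5
R@6,1 dof=1 J1 → L=7 J1=6 J2=5
M=3(L−1)−2J1−J2=3·6−2·6−5=1

M = 1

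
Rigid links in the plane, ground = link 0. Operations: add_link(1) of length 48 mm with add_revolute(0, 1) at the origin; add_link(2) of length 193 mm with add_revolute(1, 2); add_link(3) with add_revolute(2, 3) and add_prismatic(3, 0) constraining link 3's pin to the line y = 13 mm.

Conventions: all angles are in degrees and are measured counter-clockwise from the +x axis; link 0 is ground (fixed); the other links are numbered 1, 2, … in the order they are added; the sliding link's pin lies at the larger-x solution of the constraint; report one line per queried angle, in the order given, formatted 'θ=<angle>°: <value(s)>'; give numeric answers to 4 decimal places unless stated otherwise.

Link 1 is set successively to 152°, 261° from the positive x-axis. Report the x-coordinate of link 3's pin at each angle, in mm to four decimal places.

geometry: r = 48 mm, L = 193 mm, e = 13 mm
θ=152°: crank pin P = (r cos θ, r sin θ) = (-42.381484, 22.534635)
θ=152°: h = r sin θ − e = 22.534635 − 13 = 9.534635
θ=152°: x = r cos θ + √(L² − h²) = -42.381484 + 192.764340 = 150.382855
θ=261°: crank pin P = (r cos θ, r sin θ) = (-7.508854, -47.409040)
θ=261°: h = r sin θ − e = -47.409040 − 13 = -60.409040
θ=261°: x = r cos θ + √(L² − h²) = -7.508854 + 183.302340 = 175.793486

θ=152°: 150.3829
θ=261°: 175.7935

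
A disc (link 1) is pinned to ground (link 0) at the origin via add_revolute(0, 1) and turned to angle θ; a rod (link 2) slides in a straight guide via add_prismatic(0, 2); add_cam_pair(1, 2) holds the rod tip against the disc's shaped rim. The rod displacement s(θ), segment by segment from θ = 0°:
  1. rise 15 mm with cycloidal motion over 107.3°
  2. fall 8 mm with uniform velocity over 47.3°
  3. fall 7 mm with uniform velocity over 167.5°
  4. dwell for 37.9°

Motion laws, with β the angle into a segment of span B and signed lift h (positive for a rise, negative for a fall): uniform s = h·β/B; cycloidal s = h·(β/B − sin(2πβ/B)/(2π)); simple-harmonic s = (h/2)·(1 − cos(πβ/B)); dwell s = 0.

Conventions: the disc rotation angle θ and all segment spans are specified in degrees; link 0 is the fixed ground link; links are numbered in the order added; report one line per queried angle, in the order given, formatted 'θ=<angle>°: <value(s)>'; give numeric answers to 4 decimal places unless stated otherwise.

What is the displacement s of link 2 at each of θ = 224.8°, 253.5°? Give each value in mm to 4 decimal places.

segment 1 (0° to 107.3°, cycloidal, h = 15) is passed completely: s = 0.0000 + (15) = 15.0000
segment 2 (107.3° to 154.6°, uniform, h = -8) is passed completely: s = 15.0000 + (-8) = 7.0000
θ = 224.8° falls in segment 3 (154.6° to 322.1°, uniform, h = -7): β = 224.8 − 154.6 = 70.2°, B = 167.5°; Δs = -7·70.2/167.5 = -2.9337; s = 7.0000 − 2.9337 = 4.0663
θ = 253.5° falls in segment 3 (154.6° to 322.1°, uniform, h = -7): β = 253.5 − 154.6 = 98.9°, B = 167.5°; Δs = -7·98.9/167.5 = -4.1331; s = 7.0000 − 4.1331 = 2.8669

θ=224.8°: 4.0663
θ=253.5°: 2.8669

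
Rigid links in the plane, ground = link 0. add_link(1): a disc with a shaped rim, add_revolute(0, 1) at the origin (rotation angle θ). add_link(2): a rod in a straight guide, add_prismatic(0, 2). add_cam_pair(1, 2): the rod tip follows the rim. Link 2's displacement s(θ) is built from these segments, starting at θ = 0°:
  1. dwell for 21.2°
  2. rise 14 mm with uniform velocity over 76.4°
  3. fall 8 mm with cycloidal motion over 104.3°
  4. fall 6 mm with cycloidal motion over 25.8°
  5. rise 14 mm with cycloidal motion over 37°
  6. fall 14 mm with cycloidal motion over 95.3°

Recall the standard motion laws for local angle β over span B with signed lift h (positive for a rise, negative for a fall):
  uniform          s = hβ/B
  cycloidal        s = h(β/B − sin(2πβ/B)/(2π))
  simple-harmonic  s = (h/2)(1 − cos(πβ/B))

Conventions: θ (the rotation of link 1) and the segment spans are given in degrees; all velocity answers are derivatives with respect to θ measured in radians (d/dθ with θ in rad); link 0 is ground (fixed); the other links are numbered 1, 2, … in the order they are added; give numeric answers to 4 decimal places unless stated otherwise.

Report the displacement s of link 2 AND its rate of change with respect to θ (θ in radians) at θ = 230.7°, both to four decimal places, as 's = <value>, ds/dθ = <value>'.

segment 1 (0° to 21.2°, dwell): s unchanged at 0.0000
segment 2 (21.2° to 97.6°, uniform, h = 14) is passed completely: s = 0.0000 + (14) = 14.0000
segment 3 (97.6° to 201.9°, cycloidal, h = -8) is passed completely: s = 14.0000 + (-8) = 6.0000
segment 4 (201.9° to 227.7°, cycloidal, h = -6) is passed completely: s = 6.0000 + (-6) = 0.0000
θ = 230.7° falls in segment 5 (227.7° to 264.7°, cycloidal, h = 14): β = 230.7 − 227.7 = 3°, B = 37°; Δs = 14·(0.0811 − sin(2π·0.0811)/(2π)) = 0.0485; s = 0.0000 + 0.0485 = 0.0485
velocity in seg [227.7°–264.7°] (cycloidal), θ in radians: β = 3° = 0.0524 rad, B = 37° = 0.6458 rad; ds/dθ = (h/B)(1 − cos(2πβ/B)) = (14/0.6458)(1 − cos(2π·0.0811)) = 2.752989 mm/rad

s = 0.0485, ds/dθ = 2.7530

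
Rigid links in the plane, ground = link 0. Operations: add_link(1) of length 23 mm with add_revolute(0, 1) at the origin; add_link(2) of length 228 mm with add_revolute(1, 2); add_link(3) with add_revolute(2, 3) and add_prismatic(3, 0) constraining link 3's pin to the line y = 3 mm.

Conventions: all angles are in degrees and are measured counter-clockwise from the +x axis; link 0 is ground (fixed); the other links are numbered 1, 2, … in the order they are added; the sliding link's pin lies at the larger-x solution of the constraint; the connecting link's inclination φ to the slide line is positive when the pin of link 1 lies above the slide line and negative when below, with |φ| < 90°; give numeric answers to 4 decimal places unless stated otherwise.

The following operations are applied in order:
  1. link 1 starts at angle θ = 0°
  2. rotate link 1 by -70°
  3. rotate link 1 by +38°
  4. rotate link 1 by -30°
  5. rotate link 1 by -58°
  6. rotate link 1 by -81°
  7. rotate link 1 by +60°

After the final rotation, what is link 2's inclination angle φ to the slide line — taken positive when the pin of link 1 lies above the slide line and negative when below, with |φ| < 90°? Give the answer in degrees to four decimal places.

geometry: r = 23 mm, L = 228 mm, e = 3 mm; θ starts at 0°
rotate link 1 by -70°: θ ← 0° -70° = -70°
rotate link 1 by +38°: θ ← -70° +38° = -32°
rotate link 1 by -30°: θ ← -32° -30° = -62°
rotate link 1 by -58°: θ ← -62° -58° = -120°
rotate link 1 by -81°: θ ← -120° -81° = -201°
rotate link 1 by +60°: θ ← -201° +60° = -141°
h = r sin θ − e = -14.474369 − 3 = -17.474369
sin φ = h / L = -17.474369 / 228 = -0.07664197
φ = arcsin(-0.07664197) = -4.395572°

-4.3956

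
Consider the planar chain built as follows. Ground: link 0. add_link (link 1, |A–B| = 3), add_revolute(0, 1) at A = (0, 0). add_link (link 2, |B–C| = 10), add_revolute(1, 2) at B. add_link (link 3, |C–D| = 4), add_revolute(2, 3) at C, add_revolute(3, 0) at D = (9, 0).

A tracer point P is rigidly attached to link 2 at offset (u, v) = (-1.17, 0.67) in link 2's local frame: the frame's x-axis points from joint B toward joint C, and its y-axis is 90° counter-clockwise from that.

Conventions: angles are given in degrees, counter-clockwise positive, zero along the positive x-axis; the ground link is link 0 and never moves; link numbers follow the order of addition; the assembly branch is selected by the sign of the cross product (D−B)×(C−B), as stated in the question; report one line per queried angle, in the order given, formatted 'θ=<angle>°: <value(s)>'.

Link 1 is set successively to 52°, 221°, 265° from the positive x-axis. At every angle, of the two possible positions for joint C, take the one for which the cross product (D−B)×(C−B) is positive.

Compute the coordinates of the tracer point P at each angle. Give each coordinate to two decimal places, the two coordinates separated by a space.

A=(0,0), D=(9.00,0)
θ=52°: B = A + 3.00·(cos52°, sin52°) = (1.8470, 2.3640)
θ=52°: |BD| = 7.5335
θ=52°: circle(B,10.00) ∩ circle(D,4.00): a=9.3418, h=3.5679
θ=52°:   candidates: C₊=(11.8366,2.8203) cross=26.879; C₋=(9.5973,-3.9551) cross=-26.879
θ=52°:   branch + wants cross > 0 → take C=(11.8366,2.8203) (cross=26.879)
θ=52°: ex = (C−B)/|BC| = (0.9990,0.0456); ey = (-0.0456,0.9990)
θ=52°: P = B + -1.17·ex + 0.67·ey = (0.6476,2.9800)
θ=221°: B = A + 3.00·(cos221°, sin221°) = (-2.2641, -1.9682)
θ=221°: |BD| = 11.4348
θ=221°: circle(B,10.00) ∩ circle(D,4.00): a=9.3904, h=3.4381
θ=221°:   candidates: C₊=(6.3944,3.0349) cross=39.314; C₋=(7.5779,-3.7387) cross=-39.314
θ=221°:   branch + wants cross > 0 → take C=(6.3944,3.0349) (cross=39.314)
θ=221°: ex = (C−B)/|BC| = (0.8658,0.5003); ey = (-0.5003,0.8658)
θ=221°: P = B + -1.17·ex + 0.67·ey = (-3.6124,-1.9734)
θ=265°: B = A + 3.00·(cos265°, sin265°) = (-0.2615, -2.9886)
θ=265°: |BD| = 9.7317
θ=265°: circle(B,10.00) ∩ circle(D,4.00): a=9.1816, h=3.9620
θ=265°:   candidates: C₊=(7.2598,3.6016) cross=38.557; C₋=(9.6932,-3.9395) cross=-38.557
θ=265°:   branch + wants cross > 0 → take C=(7.2598,3.6016) (cross=38.557)
θ=265°: ex = (C−B)/|BC| = (0.7521,0.6590); ey = (-0.6590,0.7521)
θ=265°: P = B + -1.17·ex + 0.67·ey = (-1.5830,-3.2557)

θ=52°: 0.65 2.98
θ=221°: -3.61 -1.97
θ=265°: -1.58 -3.26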